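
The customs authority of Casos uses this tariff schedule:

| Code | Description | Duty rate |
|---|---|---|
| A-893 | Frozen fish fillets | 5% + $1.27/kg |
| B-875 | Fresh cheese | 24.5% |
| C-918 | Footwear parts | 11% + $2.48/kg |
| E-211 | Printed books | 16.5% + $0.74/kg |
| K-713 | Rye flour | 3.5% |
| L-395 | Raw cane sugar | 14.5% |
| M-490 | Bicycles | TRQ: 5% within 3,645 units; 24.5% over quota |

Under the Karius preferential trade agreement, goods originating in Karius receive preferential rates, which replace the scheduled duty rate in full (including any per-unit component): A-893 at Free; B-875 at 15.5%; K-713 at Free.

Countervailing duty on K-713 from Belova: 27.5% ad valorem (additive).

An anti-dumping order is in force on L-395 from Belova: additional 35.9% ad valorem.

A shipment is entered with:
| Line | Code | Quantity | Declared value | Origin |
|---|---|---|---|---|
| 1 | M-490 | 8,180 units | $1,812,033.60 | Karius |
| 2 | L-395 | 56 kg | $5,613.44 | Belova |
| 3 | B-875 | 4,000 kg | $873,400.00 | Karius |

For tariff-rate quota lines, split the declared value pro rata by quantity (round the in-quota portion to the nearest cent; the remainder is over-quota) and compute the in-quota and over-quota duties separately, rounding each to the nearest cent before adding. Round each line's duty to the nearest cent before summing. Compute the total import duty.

Line 1 (M-490, Karius, 8,180 units, $1,812,033.60):
Code M-490 is under a tariff-rate quota (threshold 3,645 units). In-quota: 3,645 units at 5%; over-quota: 4,535 units at 24.5%.
Pro-rata value split: in-quota = $1,812,033.60 × 3,645/8,180 = $807,440.40; over-quota = $1,812,033.60 − $807,440.40 = $1,004,593.20.
In-quota duty = $807,440.40 × 5% = $40,372.02. Over-quota duty = $1,004,593.20 × 24.5% = $246,125.33.
Line duty = $40,372.02 + $246,125.33 = $286,497.35.
Line 2 (L-395, Belova, 56 kg, $5,613.44):
Base rate for L-395 is 14.5%.
Additional duty on L-395 from Belova: +35.9%. Applied ad valorem rate: 14.5% + 35.9% = 50.4%.
Duty = $5,613.44 × 50.4% = $2,829.17.
Line 3 (B-875, Karius, 4,000 kg, $873,400.00):
Base rate for B-875 is 24.5%.
Origin Karius qualifies under the Casos–Karius agreement and B-875 is covered: preferential rate 15.5% applies instead.
Duty = $873,400.00 × 15.5% = $135,377.00.
Total = $286,497.35 + $2,829.17 + $135,377.00 = $424,703.52.

$424,703.52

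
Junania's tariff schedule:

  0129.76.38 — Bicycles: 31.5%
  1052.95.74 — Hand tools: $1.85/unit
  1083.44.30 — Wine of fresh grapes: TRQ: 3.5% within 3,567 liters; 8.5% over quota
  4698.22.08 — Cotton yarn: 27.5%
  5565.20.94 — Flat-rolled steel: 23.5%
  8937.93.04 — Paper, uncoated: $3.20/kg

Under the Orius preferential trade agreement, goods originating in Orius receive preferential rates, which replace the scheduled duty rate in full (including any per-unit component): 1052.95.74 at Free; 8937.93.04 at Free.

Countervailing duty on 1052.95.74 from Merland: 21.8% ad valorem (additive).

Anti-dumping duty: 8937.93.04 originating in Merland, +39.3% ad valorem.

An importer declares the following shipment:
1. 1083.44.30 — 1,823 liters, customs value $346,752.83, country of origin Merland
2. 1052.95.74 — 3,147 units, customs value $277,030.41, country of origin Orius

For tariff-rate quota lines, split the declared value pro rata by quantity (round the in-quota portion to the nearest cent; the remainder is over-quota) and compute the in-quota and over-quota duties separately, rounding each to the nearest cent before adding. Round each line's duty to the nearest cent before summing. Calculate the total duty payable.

Line 1 (1083.44.30, Merland, 1,823 liters, $346,752.83):
Code 1083.44.30 is under a tariff-rate quota (threshold 3,567 liters). Quantity 1,823 liters is within the quota, so the in-quota rate 3.5% applies to the full value.
Duty = $346,752.83 × 3.5% = $12,136.35.
Line 2 (1052.95.74, Orius, 3,147 units, $277,030.41):
Base rate for 1052.95.74 is $1.85/unit.
Origin Orius qualifies under the Junania–Orius agreement and 1052.95.74 is covered: preferential rate Free applies instead.
The additional-duty order on 1052.95.74 targets Merland, not Orius; it does not apply.
Duty = $277,030.41 × 0% = $0.00.
Total = $12,136.35 + $0.00 = $12,136.35.

$12,136.35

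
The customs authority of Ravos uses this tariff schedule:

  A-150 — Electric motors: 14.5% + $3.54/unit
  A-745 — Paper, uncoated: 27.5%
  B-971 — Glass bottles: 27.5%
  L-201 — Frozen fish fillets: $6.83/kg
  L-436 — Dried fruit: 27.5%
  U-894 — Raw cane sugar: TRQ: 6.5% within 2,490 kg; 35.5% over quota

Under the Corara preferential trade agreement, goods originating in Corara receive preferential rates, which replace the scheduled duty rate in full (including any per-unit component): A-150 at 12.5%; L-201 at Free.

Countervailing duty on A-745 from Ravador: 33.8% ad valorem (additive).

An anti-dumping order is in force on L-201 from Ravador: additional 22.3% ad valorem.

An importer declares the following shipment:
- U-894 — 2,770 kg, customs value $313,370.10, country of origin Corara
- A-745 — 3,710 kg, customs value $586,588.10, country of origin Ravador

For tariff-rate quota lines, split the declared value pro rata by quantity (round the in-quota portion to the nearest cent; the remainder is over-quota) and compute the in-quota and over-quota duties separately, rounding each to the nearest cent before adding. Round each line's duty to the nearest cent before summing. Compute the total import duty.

$389,133.72

Line 1 (U-894, Corara, 2,770 kg, $313,370.10):
Code U-894 is under a tariff-rate quota (threshold 2,490 kg). In-quota: 2,490 kg at 6.5%; over-quota: 280 kg at 35.5%.
Pro-rata value split: in-quota = $313,370.10 × 2,490/2,770 = $281,693.70; over-quota = $313,370.10 − $281,693.70 = $31,676.40.
In-quota duty = $281,693.70 × 6.5% = $18,310.09. Over-quota duty = $31,676.40 × 35.5% = $11,245.12.
Line duty = $18,310.09 + $11,245.12 = $29,555.21.
Line 2 (A-745, Ravador, 3,710 kg, $586,588.10):
Base rate for A-745 is 27.5%.
Additional duty on A-745 from Ravador: +33.8%. Applied ad valorem rate: 27.5% + 33.8% = 61.3%.
Duty = $586,588.10 × 61.3% = $359,578.51.
Total = $29,555.21 + $359,578.51 = $389,133.72.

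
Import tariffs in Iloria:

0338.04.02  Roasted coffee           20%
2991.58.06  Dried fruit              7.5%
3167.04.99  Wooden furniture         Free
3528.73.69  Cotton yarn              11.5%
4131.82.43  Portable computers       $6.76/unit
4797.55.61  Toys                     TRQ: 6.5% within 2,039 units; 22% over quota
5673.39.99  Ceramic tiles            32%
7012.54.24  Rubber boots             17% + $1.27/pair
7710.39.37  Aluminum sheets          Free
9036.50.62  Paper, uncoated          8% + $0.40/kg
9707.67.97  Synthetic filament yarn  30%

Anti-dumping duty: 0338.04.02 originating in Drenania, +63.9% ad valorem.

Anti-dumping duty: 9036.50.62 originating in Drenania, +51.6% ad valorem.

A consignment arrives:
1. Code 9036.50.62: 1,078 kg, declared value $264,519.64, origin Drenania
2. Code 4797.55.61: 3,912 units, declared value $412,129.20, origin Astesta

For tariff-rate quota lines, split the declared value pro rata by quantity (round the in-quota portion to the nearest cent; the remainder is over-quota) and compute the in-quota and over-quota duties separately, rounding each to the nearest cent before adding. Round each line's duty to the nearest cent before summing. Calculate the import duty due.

$215,457.99

Line 1 (9036.50.62, Drenania, 1,078 kg, $264,519.64):
Base rate for 9036.50.62 is 8% + $0.40/kg.
Additional duty on 9036.50.62 from Drenania: +51.6%. Applied ad valorem rate: 8% + 51.6% = 59.6%.
Duty = $264,519.64 × 59.6% + 1,078 × $0.40 = $158,084.91.
Line 2 (4797.55.61, Astesta, 3,912 units, $412,129.20):
Code 4797.55.61 is under a tariff-rate quota (threshold 2,039 units). In-quota: 2,039 units at 6.5%; over-quota: 1,873 units at 22%.
Pro-rata value split: in-quota = $412,129.20 × 2,039/3,912 = $214,808.65; over-quota = $412,129.20 − $214,808.65 = $197,320.55.
In-quota duty = $214,808.65 × 6.5% = $13,962.56. Over-quota duty = $197,320.55 × 22% = $43,410.52.
Line duty = $13,962.56 + $43,410.52 = $57,373.08.
Total = $158,084.91 + $57,373.08 = $215,457.99.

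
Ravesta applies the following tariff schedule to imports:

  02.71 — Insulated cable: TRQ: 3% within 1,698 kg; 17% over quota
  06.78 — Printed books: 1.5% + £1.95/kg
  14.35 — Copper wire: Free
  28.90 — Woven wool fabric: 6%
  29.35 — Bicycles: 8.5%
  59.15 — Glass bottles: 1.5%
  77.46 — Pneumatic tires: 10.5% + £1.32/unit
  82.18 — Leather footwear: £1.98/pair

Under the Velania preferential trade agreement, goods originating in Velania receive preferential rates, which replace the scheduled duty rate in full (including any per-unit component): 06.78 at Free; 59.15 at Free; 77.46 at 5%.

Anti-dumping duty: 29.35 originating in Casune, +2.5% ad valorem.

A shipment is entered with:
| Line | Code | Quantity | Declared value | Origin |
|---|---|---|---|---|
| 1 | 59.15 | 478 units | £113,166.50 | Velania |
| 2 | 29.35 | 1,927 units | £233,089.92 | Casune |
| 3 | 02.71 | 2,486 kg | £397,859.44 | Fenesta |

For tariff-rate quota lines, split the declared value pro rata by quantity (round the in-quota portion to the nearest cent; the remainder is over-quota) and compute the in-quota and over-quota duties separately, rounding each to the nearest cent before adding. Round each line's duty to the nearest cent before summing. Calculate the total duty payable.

Line 1 (59.15, Velania, 478 units, £113,166.50):
Base rate for 59.15 is 1.5%.
Origin Velania qualifies under the Ravesta–Velania agreement and 59.15 is covered: preferential rate Free applies instead.
Duty = £113,166.50 × 0% = £0.00.
Line 2 (29.35, Casune, 1,927 units, £233,089.92):
Base rate for 29.35 is 8.5%.
Additional duty on 29.35 from Casune: +2.5%. Applied ad valorem rate: 8.5% + 2.5% = 11%.
Duty = £233,089.92 × 11% = £25,639.89.
Line 3 (02.71, Fenesta, 2,486 kg, £397,859.44):
Code 02.71 is under a tariff-rate quota (threshold 1,698 kg). In-quota: 1,698 kg at 3%; over-quota: 788 kg at 17%.
Pro-rata value split: in-quota = £397,859.44 × 1,698/2,486 = £271,747.92; over-quota = £397,859.44 − £271,747.92 = £126,111.52.
In-quota duty = £271,747.92 × 3% = £8,152.44. Over-quota duty = £126,111.52 × 17% = £21,438.96.
Line duty = £8,152.44 + £21,438.96 = £29,591.40.
Total = £0.00 + £25,639.89 + £29,591.40 = £55,231.29.

£55,231.29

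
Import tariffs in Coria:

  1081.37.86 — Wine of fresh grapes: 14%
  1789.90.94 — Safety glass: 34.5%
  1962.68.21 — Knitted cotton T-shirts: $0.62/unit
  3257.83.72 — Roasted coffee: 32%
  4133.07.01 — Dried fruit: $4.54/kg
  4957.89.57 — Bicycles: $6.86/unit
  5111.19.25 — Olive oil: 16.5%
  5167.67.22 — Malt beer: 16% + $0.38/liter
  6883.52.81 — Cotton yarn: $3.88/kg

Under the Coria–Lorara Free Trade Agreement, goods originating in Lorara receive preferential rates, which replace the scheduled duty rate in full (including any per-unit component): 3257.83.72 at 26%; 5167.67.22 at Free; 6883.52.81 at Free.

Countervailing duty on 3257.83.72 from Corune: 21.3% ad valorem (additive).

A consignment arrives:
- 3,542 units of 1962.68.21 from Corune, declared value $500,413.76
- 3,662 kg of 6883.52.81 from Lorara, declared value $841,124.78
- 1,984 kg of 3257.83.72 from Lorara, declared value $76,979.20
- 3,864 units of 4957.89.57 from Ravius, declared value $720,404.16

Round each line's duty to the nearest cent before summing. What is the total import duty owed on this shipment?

$48,717.67

Line 1 (1962.68.21, Corune, 3,542 units, $500,413.76):
Base rate for 1962.68.21 is $0.62/unit.
Duty = 3,542 × $0.62 = $2,196.04.
Line 2 (6883.52.81, Lorara, 3,662 kg, $841,124.78):
Base rate for 6883.52.81 is $3.88/kg.
Origin Lorara qualifies under the Coria–Lorara agreement and 6883.52.81 is covered: preferential rate Free applies instead.
Duty = $841,124.78 × 0% = $0.00.
Line 3 (3257.83.72, Lorara, 1,984 kg, $76,979.20):
Base rate for 3257.83.72 is 32%.
Origin Lorara qualifies under the Coria–Lorara agreement and 3257.83.72 is covered: preferential rate 26% applies instead.
The additional-duty order on 3257.83.72 targets Corune, not Lorara; it does not apply.
Duty = $76,979.20 × 26% = $20,014.59.
Line 4 (4957.89.57, Ravius, 3,864 units, $720,404.16):
Base rate for 4957.89.57 is $6.86/unit.
Duty = 3,864 × $6.86 = $26,507.04.
Total = $2,196.04 + $0.00 + $20,014.59 + $26,507.04 = $48,717.67.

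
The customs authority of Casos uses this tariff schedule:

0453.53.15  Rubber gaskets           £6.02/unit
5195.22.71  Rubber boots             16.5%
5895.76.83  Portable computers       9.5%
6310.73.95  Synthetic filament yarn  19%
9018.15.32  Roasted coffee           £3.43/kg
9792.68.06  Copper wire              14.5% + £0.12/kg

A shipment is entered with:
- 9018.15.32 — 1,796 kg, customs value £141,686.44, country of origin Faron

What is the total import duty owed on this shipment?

Line 1 (9018.15.32, Faron, 1,796 kg, £141,686.44):
Base rate for 9018.15.32 is £3.43/kg.
Duty = 1,796 × £3.43 = £6,160.28.

£6,160.28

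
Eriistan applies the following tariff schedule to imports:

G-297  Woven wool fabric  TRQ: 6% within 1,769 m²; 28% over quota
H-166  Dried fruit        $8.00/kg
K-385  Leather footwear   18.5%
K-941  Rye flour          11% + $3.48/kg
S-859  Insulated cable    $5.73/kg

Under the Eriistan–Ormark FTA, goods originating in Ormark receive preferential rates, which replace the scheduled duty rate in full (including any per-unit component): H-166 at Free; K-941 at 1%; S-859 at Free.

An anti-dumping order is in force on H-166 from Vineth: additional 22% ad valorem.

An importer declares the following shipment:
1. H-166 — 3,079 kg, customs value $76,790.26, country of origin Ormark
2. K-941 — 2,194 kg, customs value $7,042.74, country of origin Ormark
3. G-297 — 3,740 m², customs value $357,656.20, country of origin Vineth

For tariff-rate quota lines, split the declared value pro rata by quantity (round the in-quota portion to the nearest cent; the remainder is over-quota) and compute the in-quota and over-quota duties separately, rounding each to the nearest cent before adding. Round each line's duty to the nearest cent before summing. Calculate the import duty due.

$62,996.88

Line 1 (H-166, Ormark, 3,079 kg, $76,790.26):
Base rate for H-166 is $8.00/kg.
Origin Ormark qualifies under the Eriistan–Ormark agreement and H-166 is covered: preferential rate Free applies instead.
The additional-duty order on H-166 targets Vineth, not Ormark; it does not apply.
Duty = $76,790.26 × 0% = $0.00.
Line 2 (K-941, Ormark, 2,194 kg, $7,042.74):
Base rate for K-941 is 11% + $3.48/kg.
Origin Ormark qualifies under the Eriistan–Ormark agreement and K-941 is covered: preferential rate 1% applies instead.
Duty = $7,042.74 × 1% = $70.43.
Line 3 (G-297, Vineth, 3,740 m², $357,656.20):
Code G-297 is under a tariff-rate quota (threshold 1,769 m²). In-quota: 1,769 m² at 6%; over-quota: 1,971 m² at 28%.
Pro-rata value split: in-quota = $357,656.20 × 1,769/3,740 = $169,169.47; over-quota = $357,656.20 − $169,169.47 = $188,486.73.
In-quota duty = $169,169.47 × 6% = $10,150.17. Over-quota duty = $188,486.73 × 28% = $52,776.28.
Line duty = $10,150.17 + $52,776.28 = $62,926.45.
Total = $0.00 + $70.43 + $62,926.45 = $62,996.88.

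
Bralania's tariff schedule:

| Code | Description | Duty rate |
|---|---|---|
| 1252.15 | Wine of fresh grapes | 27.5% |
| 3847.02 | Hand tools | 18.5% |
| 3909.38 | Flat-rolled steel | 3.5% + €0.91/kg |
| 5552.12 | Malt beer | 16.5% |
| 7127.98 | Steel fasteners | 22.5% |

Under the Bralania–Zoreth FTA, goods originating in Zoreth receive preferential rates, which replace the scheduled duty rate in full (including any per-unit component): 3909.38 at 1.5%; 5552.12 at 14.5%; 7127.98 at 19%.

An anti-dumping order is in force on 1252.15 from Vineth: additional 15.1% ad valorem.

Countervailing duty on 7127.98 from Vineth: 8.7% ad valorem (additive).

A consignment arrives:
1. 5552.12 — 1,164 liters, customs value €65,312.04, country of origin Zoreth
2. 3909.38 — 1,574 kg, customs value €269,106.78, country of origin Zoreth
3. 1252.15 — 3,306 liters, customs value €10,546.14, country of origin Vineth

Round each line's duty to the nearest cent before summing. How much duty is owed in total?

Line 1 (5552.12, Zoreth, 1,164 liters, €65,312.04):
Base rate for 5552.12 is 16.5%.
Origin Zoreth qualifies under the Bralania–Zoreth agreement and 5552.12 is covered: preferential rate 14.5% applies instead.
Duty = €65,312.04 × 14.5% = €9,470.25.
Line 2 (3909.38, Zoreth, 1,574 kg, €269,106.78):
Base rate for 3909.38 is 3.5% + €0.91/kg.
Origin Zoreth qualifies under the Bralania–Zoreth agreement and 3909.38 is covered: preferential rate 1.5% applies instead.
Duty = €269,106.78 × 1.5% = €4,036.60.
Line 3 (1252.15, Vineth, 3,306 liters, €10,546.14):
Base rate for 1252.15 is 27.5%.
Additional duty on 1252.15 from Vineth: +15.1%. Applied ad valorem rate: 27.5% + 15.1% = 42.6%.
Duty = €10,546.14 × 42.6% = €4,492.66.
Total = €9,470.25 + €4,036.60 + €4,492.66 = €17,999.51.

€17,999.51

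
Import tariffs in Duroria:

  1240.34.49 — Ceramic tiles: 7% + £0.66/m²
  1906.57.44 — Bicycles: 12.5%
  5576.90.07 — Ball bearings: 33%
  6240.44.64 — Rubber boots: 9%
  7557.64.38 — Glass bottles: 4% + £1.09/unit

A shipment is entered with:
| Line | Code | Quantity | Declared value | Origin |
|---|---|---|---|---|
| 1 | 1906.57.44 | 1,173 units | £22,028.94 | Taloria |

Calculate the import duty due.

Line 1 (1906.57.44, Taloria, 1,173 units, £22,028.94):
Base rate for 1906.57.44 is 12.5%.
Duty = £22,028.94 × 12.5% = £2,753.62.

£2,753.62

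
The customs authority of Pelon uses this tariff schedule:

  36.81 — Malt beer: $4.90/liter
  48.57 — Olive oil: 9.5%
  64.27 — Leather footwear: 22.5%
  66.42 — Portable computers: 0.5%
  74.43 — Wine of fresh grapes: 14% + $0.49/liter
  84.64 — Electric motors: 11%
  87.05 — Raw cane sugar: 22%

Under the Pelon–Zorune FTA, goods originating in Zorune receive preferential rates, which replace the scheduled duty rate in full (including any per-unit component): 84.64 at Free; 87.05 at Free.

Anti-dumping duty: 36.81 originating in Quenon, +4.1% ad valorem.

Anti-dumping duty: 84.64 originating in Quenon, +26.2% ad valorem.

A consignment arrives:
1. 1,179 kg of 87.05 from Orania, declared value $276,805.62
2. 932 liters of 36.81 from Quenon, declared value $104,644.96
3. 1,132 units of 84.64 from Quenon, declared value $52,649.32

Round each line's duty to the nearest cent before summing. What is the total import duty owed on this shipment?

Line 1 (87.05, Orania, 1,179 kg, $276,805.62):
Base rate for 87.05 is 22%.
87.05 has an FTA preferential rate, but origin Orania is not Zorune; base rate stands.
Duty = $276,805.62 × 22% = $60,897.24.
Line 2 (36.81, Quenon, 932 liters, $104,644.96):
Base rate for 36.81 is $4.90/liter.
Additional duty on 36.81 from Quenon: +4.1% ad valorem. Applied ad valorem rate = 4.1%.
Duty = $104,644.96 × 4.1% + 932 × $4.90 = $8,857.24.
Line 3 (84.64, Quenon, 1,132 units, $52,649.32):
Base rate for 84.64 is 11%.
84.64 has an FTA preferential rate, but origin Quenon is not Zorune; base rate stands.
Additional duty on 84.64 from Quenon: +26.2%. Applied ad valorem rate: 11% + 26.2% = 37.2%.
Duty = $52,649.32 × 37.2% = $19,585.55.
Total = $60,897.24 + $8,857.24 + $19,585.55 = $89,340.03.

$89,340.03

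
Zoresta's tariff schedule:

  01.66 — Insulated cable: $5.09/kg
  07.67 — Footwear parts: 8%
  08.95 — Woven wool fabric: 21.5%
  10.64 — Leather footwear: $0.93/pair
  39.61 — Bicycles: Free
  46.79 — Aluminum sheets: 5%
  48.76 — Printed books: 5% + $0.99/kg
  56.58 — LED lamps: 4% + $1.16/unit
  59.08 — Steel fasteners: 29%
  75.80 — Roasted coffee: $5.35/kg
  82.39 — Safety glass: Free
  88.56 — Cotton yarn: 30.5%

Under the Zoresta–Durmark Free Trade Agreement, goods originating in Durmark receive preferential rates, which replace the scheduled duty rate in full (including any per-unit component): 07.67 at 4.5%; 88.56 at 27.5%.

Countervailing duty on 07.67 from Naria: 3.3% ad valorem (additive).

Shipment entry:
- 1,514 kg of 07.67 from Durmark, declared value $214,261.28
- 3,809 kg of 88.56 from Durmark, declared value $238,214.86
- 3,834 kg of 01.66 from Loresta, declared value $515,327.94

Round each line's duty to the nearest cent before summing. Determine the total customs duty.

$94,665.91

Line 1 (07.67, Durmark, 1,514 kg, $214,261.28):
Base rate for 07.67 is 8%.
Origin Durmark qualifies under the Zoresta–Durmark agreement and 07.67 is covered: preferential rate 4.5% applies instead.
The additional-duty order on 07.67 targets Naria, not Durmark; it does not apply.
Duty = $214,261.28 × 4.5% = $9,641.76.
Line 2 (88.56, Durmark, 3,809 kg, $238,214.86):
Base rate for 88.56 is 30.5%.
Origin Durmark qualifies under the Zoresta–Durmark agreement and 88.56 is covered: preferential rate 27.5% applies instead.
Duty = $238,214.86 × 27.5% = $65,509.09.
Line 3 (01.66, Loresta, 3,834 kg, $515,327.94):
Base rate for 01.66 is $5.09/kg.
Duty = 3,834 × $5.09 = $19,515.06.
Total = $9,641.76 + $65,509.09 + $19,515.06 = $94,665.91.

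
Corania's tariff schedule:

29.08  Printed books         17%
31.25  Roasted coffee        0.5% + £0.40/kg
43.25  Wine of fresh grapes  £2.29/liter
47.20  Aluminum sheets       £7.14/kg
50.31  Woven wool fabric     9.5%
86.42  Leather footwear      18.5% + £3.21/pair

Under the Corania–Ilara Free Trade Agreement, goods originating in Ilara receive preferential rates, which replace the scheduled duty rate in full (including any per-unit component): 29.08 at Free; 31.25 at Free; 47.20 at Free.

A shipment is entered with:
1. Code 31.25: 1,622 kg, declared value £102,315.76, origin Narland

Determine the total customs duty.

Line 1 (31.25, Narland, 1,622 kg, £102,315.76):
Base rate for 31.25 is 0.5% + £0.40/kg.
31.25 has an FTA preferential rate, but origin Narland is not Ilara; base rate stands.
Duty = £102,315.76 × 0.5% + 1,622 × £0.40 = £1,160.38.

£1,160.38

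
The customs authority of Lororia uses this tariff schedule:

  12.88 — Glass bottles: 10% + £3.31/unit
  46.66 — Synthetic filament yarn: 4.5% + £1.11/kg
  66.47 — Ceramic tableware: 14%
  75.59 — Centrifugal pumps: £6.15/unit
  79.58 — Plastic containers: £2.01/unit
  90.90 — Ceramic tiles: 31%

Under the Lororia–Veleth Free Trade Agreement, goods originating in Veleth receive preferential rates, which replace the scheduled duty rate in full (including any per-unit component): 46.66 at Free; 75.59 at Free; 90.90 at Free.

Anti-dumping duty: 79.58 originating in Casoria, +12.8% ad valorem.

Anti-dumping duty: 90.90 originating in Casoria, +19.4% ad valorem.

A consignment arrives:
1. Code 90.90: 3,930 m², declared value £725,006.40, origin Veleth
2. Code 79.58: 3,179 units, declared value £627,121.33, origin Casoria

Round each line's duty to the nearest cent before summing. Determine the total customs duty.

Line 1 (90.90, Veleth, 3,930 m², £725,006.40):
Base rate for 90.90 is 31%.
Origin Veleth qualifies under the Lororia–Veleth agreement and 90.90 is covered: preferential rate Free applies instead.
The additional-duty order on 90.90 targets Casoria, not Veleth; it does not apply.
Duty = £725,006.40 × 0% = £0.00.
Line 2 (79.58, Casoria, 3,179 units, £627,121.33):
Base rate for 79.58 is £2.01/unit.
Additional duty on 79.58 from Casoria: +12.8% ad valorem. Applied ad valorem rate = 12.8%.
Duty = £627,121.33 × 12.8% + 3,179 × £2.01 = £86,661.32.
Total = £0.00 + £86,661.32 = £86,661.32.

£86,661.32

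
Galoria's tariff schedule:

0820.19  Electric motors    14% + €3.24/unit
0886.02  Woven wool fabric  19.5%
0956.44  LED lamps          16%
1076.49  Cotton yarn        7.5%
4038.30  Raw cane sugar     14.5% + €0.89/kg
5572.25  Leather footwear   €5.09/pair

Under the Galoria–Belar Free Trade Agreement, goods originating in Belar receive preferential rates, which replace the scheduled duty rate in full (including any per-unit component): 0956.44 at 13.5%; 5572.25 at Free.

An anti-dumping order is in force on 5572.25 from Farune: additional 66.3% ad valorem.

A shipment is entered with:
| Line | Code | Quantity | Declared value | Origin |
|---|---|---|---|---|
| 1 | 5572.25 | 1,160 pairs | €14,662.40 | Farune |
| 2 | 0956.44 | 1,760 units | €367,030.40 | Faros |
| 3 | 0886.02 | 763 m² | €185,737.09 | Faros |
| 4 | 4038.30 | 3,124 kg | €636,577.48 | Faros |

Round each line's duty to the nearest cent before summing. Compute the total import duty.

€205,653.25

Line 1 (5572.25, Farune, 1,160 pairs, €14,662.40):
Base rate for 5572.25 is €5.09/pair.
5572.25 has an FTA preferential rate, but origin Farune is not Belar; base rate stands.
Additional duty on 5572.25 from Farune: +66.3% ad valorem. Applied ad valorem rate = 66.3%.
Duty = €14,662.40 × 66.3% + 1,160 × €5.09 = €15,625.57.
Line 2 (0956.44, Faros, 1,760 units, €367,030.40):
Base rate for 0956.44 is 16%.
0956.44 has an FTA preferential rate, but origin Faros is not Belar; base rate stands.
Duty = €367,030.40 × 16% = €58,724.86.
Line 3 (0886.02, Faros, 763 m², €185,737.09):
Base rate for 0886.02 is 19.5%.
Duty = €185,737.09 × 19.5% = €36,218.73.
Line 4 (4038.30, Faros, 3,124 kg, €636,577.48):
Base rate for 4038.30 is 14.5% + €0.89/kg.
Duty = €636,577.48 × 14.5% + 3,124 × €0.89 = €95,084.09.
Total = €15,625.57 + €58,724.86 + €36,218.73 + €95,084.09 = €205,653.25.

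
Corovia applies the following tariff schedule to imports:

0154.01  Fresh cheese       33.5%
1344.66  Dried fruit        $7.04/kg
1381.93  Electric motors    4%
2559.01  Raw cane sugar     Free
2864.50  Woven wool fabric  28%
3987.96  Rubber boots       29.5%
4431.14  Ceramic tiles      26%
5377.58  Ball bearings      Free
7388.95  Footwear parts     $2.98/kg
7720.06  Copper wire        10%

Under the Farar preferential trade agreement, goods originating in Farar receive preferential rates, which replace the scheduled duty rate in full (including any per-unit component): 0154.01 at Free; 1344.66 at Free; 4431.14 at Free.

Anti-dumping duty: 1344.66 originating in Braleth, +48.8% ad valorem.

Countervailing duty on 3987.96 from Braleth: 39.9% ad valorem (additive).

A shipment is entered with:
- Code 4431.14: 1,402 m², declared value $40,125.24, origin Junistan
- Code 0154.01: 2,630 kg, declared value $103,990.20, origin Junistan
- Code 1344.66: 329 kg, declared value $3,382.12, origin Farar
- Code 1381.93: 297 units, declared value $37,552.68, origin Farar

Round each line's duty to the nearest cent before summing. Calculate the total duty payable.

$46,771.39

Line 1 (4431.14, Junistan, 1,402 m², $40,125.24):
Base rate for 4431.14 is 26%.
4431.14 has an FTA preferential rate, but origin Junistan is not Farar; base rate stands.
Duty = $40,125.24 × 26% = $10,432.56.
Line 2 (0154.01, Junistan, 2,630 kg, $103,990.20):
Base rate for 0154.01 is 33.5%.
0154.01 has an FTA preferential rate, but origin Junistan is not Farar; base rate stands.
Duty = $103,990.20 × 33.5% = $34,836.72.
Line 3 (1344.66, Farar, 329 kg, $3,382.12):
Base rate for 1344.66 is $7.04/kg.
Origin Farar qualifies under the Corovia–Farar agreement and 1344.66 is covered: preferential rate Free applies instead.
The additional-duty order on 1344.66 targets Braleth, not Farar; it does not apply.
Duty = $3,382.12 × 0% = $0.00.
Line 4 (1381.93, Farar, 297 units, $37,552.68):
Base rate for 1381.93 is 4%.
Origin Farar is the FTA partner but 1381.93 is not on the preference list; base rate stands.
Duty = $37,552.68 × 4% = $1,502.11.
Total = $10,432.56 + $34,836.72 + $0.00 + $1,502.11 = $46,771.39.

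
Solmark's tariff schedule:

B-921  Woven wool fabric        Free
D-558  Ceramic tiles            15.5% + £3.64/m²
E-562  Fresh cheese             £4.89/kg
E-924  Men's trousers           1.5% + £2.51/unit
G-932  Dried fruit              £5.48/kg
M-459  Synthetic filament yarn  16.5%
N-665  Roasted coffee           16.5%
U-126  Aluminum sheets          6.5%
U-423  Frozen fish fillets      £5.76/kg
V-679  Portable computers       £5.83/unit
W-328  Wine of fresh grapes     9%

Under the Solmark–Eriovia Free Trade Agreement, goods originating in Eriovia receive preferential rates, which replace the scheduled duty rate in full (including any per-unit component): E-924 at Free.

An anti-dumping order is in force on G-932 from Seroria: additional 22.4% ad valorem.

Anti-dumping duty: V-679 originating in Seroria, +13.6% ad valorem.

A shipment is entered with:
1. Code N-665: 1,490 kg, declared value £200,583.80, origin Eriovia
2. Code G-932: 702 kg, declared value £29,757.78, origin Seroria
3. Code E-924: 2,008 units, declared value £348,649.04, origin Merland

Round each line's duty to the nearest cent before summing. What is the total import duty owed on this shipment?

£53,878.85

Line 1 (N-665, Eriovia, 1,490 kg, £200,583.80):
Base rate for N-665 is 16.5%.
Origin Eriovia is the FTA partner but N-665 is not on the preference list; base rate stands.
Duty = £200,583.80 × 16.5% = £33,096.33.
Line 2 (G-932, Seroria, 702 kg, £29,757.78):
Base rate for G-932 is £5.48/kg.
Additional duty on G-932 from Seroria: +22.4% ad valorem. Applied ad valorem rate = 22.4%.
Duty = £29,757.78 × 22.4% + 702 × £5.48 = £10,512.70.
Line 3 (E-924, Merland, 2,008 units, £348,649.04):
Base rate for E-924 is 1.5% + £2.51/unit.
E-924 has an FTA preferential rate, but origin Merland is not Eriovia; base rate stands.
Duty = £348,649.04 × 1.5% + 2,008 × £2.51 = £10,269.82.
Total = £33,096.33 + £10,512.70 + £10,269.82 = £53,878.85.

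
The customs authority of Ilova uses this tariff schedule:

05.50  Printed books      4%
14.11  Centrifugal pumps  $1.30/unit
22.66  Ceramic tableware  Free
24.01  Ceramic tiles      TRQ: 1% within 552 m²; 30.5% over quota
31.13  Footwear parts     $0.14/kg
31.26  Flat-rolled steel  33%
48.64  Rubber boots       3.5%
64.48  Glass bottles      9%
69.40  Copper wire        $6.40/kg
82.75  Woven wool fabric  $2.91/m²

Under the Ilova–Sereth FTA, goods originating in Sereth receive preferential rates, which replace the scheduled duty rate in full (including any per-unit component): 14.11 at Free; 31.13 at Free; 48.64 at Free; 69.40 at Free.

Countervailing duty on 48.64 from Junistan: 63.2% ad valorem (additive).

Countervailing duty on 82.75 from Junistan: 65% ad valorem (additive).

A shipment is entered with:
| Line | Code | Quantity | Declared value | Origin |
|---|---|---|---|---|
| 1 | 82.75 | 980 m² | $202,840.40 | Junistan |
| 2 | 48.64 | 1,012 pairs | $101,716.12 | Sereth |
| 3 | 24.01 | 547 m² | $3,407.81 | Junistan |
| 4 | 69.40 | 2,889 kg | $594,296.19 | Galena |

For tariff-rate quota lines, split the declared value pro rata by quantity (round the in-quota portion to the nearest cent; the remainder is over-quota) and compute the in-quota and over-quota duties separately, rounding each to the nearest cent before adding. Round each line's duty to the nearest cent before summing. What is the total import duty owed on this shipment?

$153,221.74

Line 1 (82.75, Junistan, 980 m², $202,840.40):
Base rate for 82.75 is $2.91/m².
Additional duty on 82.75 from Junistan: +65% ad valorem. Applied ad valorem rate = 65%.
Duty = $202,840.40 × 65% + 980 × $2.91 = $134,698.06.
Line 2 (48.64, Sereth, 1,012 pairs, $101,716.12):
Base rate for 48.64 is 3.5%.
Origin Sereth qualifies under the Ilova–Sereth agreement and 48.64 is covered: preferential rate Free applies instead.
The additional-duty order on 48.64 targets Junistan, not Sereth; it does not apply.
Duty = $101,716.12 × 0% = $0.00.
Line 3 (24.01, Junistan, 547 m², $3,407.81):
Code 24.01 is under a tariff-rate quota (threshold 552 m²). Quantity 547 m² is within the quota, so the in-quota rate 1% applies to the full value.
Duty = $3,407.81 × 1% = $34.08.
Line 4 (69.40, Galena, 2,889 kg, $594,296.19):
Base rate for 69.40 is $6.40/kg.
69.40 has an FTA preferential rate, but origin Galena is not Sereth; base rate stands.
Duty = 2,889 × $6.40 = $18,489.60.
Total = $134,698.06 + $0.00 + $34.08 + $18,489.60 = $153,221.74.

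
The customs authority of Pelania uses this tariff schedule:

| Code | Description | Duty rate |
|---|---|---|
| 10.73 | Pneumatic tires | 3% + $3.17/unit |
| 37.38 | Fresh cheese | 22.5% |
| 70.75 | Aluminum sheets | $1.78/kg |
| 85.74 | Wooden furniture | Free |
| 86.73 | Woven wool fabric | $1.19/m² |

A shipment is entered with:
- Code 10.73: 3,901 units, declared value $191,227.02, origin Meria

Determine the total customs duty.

Line 1 (10.73, Meria, 3,901 units, $191,227.02):
Base rate for 10.73 is 3% + $3.17/unit.
Duty = $191,227.02 × 3% + 3,901 × $3.17 = $18,102.98.

$18,102.98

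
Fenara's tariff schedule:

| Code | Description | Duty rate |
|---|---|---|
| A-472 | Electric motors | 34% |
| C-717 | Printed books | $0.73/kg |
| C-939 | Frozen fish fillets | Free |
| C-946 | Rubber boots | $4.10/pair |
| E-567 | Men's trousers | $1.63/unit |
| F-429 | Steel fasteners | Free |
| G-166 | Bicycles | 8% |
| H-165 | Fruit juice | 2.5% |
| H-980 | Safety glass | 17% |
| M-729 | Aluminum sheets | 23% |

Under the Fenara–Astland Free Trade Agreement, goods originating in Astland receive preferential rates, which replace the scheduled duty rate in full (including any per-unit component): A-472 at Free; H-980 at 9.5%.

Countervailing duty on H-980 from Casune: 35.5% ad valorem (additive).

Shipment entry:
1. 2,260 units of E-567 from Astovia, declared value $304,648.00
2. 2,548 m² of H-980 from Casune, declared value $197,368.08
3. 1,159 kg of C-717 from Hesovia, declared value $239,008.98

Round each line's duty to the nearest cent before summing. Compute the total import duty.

$108,148.11

Line 1 (E-567, Astovia, 2,260 units, $304,648.00):
Base rate for E-567 is $1.63/unit.
Duty = 2,260 × $1.63 = $3,683.80.
Line 2 (H-980, Casune, 2,548 m², $197,368.08):
Base rate for H-980 is 17%.
H-980 has an FTA preferential rate, but origin Casune is not Astland; base rate stands.
Additional duty on H-980 from Casune: +35.5%. Applied ad valorem rate: 17% + 35.5% = 52.5%.
Duty = $197,368.08 × 52.5% = $103,618.24.
Line 3 (C-717, Hesovia, 1,159 kg, $239,008.98):
Base rate for C-717 is $0.73/kg.
Duty = 1,159 × $0.73 = $846.07.
Total = $3,683.80 + $103,618.24 + $846.07 = $108,148.11.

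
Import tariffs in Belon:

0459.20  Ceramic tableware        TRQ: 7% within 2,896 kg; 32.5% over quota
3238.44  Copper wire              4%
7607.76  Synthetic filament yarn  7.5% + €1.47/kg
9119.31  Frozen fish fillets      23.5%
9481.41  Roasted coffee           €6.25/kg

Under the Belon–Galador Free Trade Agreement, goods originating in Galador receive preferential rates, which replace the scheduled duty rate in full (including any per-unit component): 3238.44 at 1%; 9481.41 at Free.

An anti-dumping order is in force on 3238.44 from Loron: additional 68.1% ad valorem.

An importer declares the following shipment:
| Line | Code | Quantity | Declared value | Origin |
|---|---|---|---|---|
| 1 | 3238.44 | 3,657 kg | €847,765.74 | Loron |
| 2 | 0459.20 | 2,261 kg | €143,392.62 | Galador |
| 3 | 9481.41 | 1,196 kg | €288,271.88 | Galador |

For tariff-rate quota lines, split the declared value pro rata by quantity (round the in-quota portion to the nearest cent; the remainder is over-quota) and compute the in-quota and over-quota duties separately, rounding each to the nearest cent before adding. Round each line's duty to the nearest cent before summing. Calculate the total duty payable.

Line 1 (3238.44, Loron, 3,657 kg, €847,765.74):
Base rate for 3238.44 is 4%.
3238.44 has an FTA preferential rate, but origin Loron is not Galador; base rate stands.
Additional duty on 3238.44 from Loron: +68.1%. Applied ad valorem rate: 4% + 68.1% = 72.1%.
Duty = €847,765.74 × 72.1% = €611,239.10.
Line 2 (0459.20, Galador, 2,261 kg, €143,392.62):
Code 0459.20 is under a tariff-rate quota (threshold 2,896 kg). Quantity 2,261 kg is within the quota, so the in-quota rate 7% applies to the full value.
Duty = €143,392.62 × 7% = €10,037.48.
Line 3 (9481.41, Galador, 1,196 kg, €288,271.88):
Base rate for 9481.41 is €6.25/kg.
Origin Galador qualifies under the Belon–Galador agreement and 9481.41 is covered: preferential rate Free applies instead.
Duty = €288,271.88 × 0% = €0.00.
Total = €611,239.10 + €10,037.48 + €0.00 = €621,276.58.

€621,276.58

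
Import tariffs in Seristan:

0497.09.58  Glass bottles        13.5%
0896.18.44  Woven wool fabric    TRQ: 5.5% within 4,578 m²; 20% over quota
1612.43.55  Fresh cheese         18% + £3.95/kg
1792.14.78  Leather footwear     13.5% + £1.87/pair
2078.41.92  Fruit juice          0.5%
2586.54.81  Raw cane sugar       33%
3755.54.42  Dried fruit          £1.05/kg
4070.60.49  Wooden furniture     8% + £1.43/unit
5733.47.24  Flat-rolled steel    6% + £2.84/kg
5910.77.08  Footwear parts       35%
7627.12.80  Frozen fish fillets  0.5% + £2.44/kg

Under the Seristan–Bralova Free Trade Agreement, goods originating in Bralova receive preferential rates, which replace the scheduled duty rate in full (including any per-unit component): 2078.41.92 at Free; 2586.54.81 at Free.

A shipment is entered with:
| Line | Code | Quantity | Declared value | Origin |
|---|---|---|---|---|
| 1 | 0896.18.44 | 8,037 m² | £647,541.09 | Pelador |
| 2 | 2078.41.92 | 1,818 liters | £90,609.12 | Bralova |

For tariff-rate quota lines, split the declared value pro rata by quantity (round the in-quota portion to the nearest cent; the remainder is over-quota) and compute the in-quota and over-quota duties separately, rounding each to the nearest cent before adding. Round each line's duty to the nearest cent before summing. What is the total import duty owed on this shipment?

£76,025.05

Line 1 (0896.18.44, Pelador, 8,037 m², £647,541.09):
Code 0896.18.44 is under a tariff-rate quota (threshold 4,578 m²). In-quota: 4,578 m² at 5.5%; over-quota: 3,459 m² at 20%.
Pro-rata value split: in-quota = £647,541.09 × 4,578/8,037 = £368,849.46; over-quota = £647,541.09 − £368,849.46 = £278,691.63.
In-quota duty = £368,849.46 × 5.5% = £20,286.72. Over-quota duty = £278,691.63 × 20% = £55,738.33.
Line duty = £20,286.72 + £55,738.33 = £76,025.05.
Line 2 (2078.41.92, Bralova, 1,818 liters, £90,609.12):
Base rate for 2078.41.92 is 0.5%.
Origin Bralova qualifies under the Seristan–Bralova agreement and 2078.41.92 is covered: preferential rate Free applies instead.
Duty = £90,609.12 × 0% = £0.00.
Total = £76,025.05 + £0.00 = £76,025.05.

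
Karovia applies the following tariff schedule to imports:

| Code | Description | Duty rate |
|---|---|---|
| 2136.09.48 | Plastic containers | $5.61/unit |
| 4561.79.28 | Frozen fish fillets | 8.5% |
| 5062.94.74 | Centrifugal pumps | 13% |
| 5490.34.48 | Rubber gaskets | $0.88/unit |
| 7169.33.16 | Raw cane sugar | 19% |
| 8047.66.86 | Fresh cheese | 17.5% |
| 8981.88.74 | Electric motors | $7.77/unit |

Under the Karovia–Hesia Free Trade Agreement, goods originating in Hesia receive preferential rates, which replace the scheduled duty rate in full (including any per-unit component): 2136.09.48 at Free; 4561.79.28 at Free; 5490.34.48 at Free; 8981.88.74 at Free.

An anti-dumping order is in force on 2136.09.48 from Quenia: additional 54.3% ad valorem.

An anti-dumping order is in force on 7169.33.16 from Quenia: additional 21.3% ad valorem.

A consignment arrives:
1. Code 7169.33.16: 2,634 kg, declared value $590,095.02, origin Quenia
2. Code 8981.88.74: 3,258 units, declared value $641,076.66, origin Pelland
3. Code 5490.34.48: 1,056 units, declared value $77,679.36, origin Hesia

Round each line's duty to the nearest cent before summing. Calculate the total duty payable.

$263,122.95

Line 1 (7169.33.16, Quenia, 2,634 kg, $590,095.02):
Base rate for 7169.33.16 is 19%.
Additional duty on 7169.33.16 from Quenia: +21.3%. Applied ad valorem rate: 19% + 21.3% = 40.3%.
Duty = $590,095.02 × 40.3% = $237,808.29.
Line 2 (8981.88.74, Pelland, 3,258 units, $641,076.66):
Base rate for 8981.88.74 is $7.77/unit.
8981.88.74 has an FTA preferential rate, but origin Pelland is not Hesia; base rate stands.
Duty = 3,258 × $7.77 = $25,314.66.
Line 3 (5490.34.48, Hesia, 1,056 units, $77,679.36):
Base rate for 5490.34.48 is $0.88/unit.
Origin Hesia qualifies under the Karovia–Hesia agreement and 5490.34.48 is covered: preferential rate Free applies instead.
Duty = $77,679.36 × 0% = $0.00.
Total = $237,808.29 + $25,314.66 + $0.00 = $263,122.95.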